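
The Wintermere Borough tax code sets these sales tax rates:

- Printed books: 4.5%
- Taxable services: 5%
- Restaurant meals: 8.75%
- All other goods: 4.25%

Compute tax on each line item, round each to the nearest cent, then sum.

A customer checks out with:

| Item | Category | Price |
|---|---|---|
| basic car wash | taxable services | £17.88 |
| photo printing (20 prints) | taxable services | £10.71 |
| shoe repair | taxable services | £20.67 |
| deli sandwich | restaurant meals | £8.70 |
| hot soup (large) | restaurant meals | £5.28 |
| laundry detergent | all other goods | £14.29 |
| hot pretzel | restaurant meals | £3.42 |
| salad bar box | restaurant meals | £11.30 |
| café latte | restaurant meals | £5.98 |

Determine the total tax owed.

Basic car wash £17.88: taxable services → 5% → £0.89
Photo printing (20 prints) £10.71: taxable services → 5% → £0.54
Shoe repair £20.67: taxable services → 5% → £1.03
Deli sandwich £8.70: restaurant meals → 8.75% → £0.76
Hot soup (large) £5.28: restaurant meals → 8.75% → £0.46
Laundry detergent £14.29: all other goods → 4.25% → £0.61
Hot pretzel £3.42: restaurant meals → 8.75% → £0.30
Salad bar box £11.30: restaurant meals → 8.75% → £0.99
Café latte £5.98: restaurant meals → 8.75% → £0.52
Total tax = £0.89 + £0.54 + £1.03 + £0.76 + £0.46 + £0.61 + £0.30 + £0.99 + £0.52 = £6.10

£6.10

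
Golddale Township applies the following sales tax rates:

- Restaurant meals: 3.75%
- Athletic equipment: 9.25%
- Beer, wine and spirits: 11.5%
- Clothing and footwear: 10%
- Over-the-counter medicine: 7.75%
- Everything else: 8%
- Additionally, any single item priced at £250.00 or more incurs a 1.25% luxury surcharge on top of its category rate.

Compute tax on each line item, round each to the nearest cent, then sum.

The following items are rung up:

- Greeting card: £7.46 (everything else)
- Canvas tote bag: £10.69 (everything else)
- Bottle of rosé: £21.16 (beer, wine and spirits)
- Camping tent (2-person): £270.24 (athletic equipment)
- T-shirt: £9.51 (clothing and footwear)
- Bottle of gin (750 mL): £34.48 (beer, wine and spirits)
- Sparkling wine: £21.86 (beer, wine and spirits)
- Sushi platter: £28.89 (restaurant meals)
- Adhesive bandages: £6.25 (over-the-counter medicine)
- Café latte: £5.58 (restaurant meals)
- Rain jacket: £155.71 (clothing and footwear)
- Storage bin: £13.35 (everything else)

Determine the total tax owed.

£58.11

Greeting card £7.46: everything else → 8% → £0.60
Canvas tote bag £10.69: everything else → 8% → £0.86
Bottle of rosé £21.16: beer, wine and spirits → 11.5% → £2.43
Camping tent (2-person) £270.24: athletic equipment → 9.25% + 1.25% surcharge = 10.5% → £28.38
T-shirt £9.51: clothing and footwear → 10% → £0.95
Bottle of gin (750 mL) £34.48: beer, wine and spirits → 11.5% → £3.97
Sparkling wine £21.86: beer, wine and spirits → 11.5% → £2.51
Sushi platter £28.89: restaurant meals → 3.75% → £1.08
Adhesive bandages £6.25: over-the-counter medicine → 7.75% → £0.48
Café latte £5.58: restaurant meals → 3.75% → £0.21
Rain jacket £155.71: clothing and footwear → 10% → £15.57
Storage bin £13.35: everything else → 8% → £1.07
Total tax = £0.60 + £0.86 + £2.43 + £28.38 + £0.95 + £3.97 + £2.51 + £1.08 + £0.48 + £0.21 + £15.57 + £1.07 = £58.11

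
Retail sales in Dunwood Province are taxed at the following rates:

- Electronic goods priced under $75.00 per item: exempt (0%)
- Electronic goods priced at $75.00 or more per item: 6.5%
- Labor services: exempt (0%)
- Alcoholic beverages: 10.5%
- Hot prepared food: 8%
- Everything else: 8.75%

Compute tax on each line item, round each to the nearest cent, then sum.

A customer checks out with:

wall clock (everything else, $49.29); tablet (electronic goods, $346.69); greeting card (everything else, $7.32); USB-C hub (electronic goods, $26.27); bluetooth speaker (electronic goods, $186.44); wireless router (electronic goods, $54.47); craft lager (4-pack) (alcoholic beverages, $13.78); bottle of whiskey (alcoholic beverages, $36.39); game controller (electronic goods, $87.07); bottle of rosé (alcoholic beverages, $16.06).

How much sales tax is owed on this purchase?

Wall clock $49.29: everything else → 8.75% → $4.31
Tablet $346.69: electronic goods, $75.00 or more → 6.5% → $22.53
Greeting card $7.32: everything else → 8.75% → $0.64
USB-C hub $26.27: electronic goods, under $75.00 → 0% → $0.00
Bluetooth speaker $186.44: electronic goods, $75.00 or more → 6.5% → $12.12
Wireless router $54.47: electronic goods, under $75.00 → 0% → $0.00
Craft lager (4-pack) $13.78: alcoholic beverages → 10.5% → $1.45
Bottle of whiskey $36.39: alcoholic beverages → 10.5% → $3.82
Game controller $87.07: electronic goods, $75.00 or more → 6.5% → $5.66
Bottle of rosé $16.06: alcoholic beverages → 10.5% → $1.69
Total tax = $4.31 + $22.53 + $0.64 + $12.12 + $1.45 + $3.82 + $5.66 + $1.69 = $52.22

$52.22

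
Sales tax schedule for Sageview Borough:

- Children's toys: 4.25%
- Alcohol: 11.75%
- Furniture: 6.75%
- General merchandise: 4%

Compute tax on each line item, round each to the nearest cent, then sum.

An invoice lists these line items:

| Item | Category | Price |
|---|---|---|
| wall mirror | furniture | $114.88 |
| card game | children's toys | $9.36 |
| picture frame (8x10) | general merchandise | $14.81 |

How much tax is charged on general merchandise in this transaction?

Picture frame (8x10) $14.81: general merchandise → 4% → $0.59
Tax on general merchandise = $0.59

$0.59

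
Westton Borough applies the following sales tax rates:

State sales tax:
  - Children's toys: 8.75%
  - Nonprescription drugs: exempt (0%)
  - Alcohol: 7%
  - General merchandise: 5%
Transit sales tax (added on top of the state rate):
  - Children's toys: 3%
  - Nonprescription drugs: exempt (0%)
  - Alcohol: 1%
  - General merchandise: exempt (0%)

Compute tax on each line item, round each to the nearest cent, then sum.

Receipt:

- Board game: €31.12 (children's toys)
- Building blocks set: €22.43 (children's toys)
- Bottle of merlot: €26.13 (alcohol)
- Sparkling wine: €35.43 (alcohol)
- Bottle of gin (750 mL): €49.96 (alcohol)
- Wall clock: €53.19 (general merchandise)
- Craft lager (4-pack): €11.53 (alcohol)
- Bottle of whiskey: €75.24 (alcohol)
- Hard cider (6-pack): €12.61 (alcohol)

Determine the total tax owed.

€25.83

Board game €31.12: children's toys → 8.75% + 3% transit = 11.75% → €3.66
Building blocks set €22.43: children's toys → 8.75% + 3% transit = 11.75% → €2.64
Bottle of merlot €26.13: alcohol → 7% + 1% transit = 8% → €2.09
Sparkling wine €35.43: alcohol → 7% + 1% transit = 8% → €2.83
Bottle of gin (750 mL) €49.96: alcohol → 7% + 1% transit = 8% → €4.00
Wall clock €53.19: general merchandise → 5% + 0% transit = 5% → €2.66
Craft lager (4-pack) €11.53: alcohol → 7% + 1% transit = 8% → €0.92
Bottle of whiskey €75.24: alcohol → 7% + 1% transit = 8% → €6.02
Hard cider (6-pack) €12.61: alcohol → 7% + 1% transit = 8% → €1.01
Total tax = €3.66 + €2.64 + €2.09 + €2.83 + €4.00 + €2.66 + €0.92 + €6.02 + €1.01 = €25.83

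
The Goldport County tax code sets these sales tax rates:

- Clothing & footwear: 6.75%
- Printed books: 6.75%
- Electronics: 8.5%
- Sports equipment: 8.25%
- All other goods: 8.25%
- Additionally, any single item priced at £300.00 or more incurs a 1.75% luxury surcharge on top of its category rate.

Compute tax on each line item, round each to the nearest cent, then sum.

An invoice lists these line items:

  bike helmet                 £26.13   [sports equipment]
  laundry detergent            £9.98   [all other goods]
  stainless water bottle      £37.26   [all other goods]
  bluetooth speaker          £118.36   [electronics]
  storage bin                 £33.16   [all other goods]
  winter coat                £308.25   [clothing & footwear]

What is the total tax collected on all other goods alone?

£6.63

Laundry detergent £9.98: all other goods → 8.25% → £0.82
Stainless water bottle £37.26: all other goods → 8.25% → £3.07
Storage bin £33.16: all other goods → 8.25% → £2.74
Tax on all other goods = £0.82 + £3.07 + £2.74 = £6.63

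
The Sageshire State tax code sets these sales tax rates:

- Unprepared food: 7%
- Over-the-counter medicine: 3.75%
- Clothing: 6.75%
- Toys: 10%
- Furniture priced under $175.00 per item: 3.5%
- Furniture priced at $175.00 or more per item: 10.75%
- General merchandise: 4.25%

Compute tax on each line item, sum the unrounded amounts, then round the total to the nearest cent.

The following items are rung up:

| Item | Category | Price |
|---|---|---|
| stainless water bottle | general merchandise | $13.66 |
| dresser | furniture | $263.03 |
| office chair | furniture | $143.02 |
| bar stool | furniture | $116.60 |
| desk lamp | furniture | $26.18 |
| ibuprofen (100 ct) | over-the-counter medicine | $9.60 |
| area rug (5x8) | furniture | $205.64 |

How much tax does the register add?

$61.33

Stainless water bottle $13.66: general merchandise → 4.25% → $0.58055
Dresser $263.03: furniture, $175.00 or more → 10.75% → $28.275725
Office chair $143.02: furniture, under $175.00 → 3.5% → $5.0057
Bar stool $116.60: furniture, under $175.00 → 3.5% → $4.081
Desk lamp $26.18: furniture, under $175.00 → 3.5% → $0.9163
Ibuprofen (100 ct) $9.60: over-the-counter medicine → 3.75% → $0.36
Area rug (5x8) $205.64: furniture, $175.00 or more → 10.75% → $22.1063
Unrounded tax sum = $61.325575 → $61.33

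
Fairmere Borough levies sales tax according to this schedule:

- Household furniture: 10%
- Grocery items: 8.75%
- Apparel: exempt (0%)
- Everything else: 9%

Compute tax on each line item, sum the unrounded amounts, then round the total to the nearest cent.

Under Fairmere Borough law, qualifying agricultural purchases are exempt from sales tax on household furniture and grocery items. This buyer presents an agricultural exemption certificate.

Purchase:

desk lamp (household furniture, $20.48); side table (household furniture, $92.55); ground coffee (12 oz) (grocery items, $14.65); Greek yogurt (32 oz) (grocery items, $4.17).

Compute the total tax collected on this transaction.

$0.00

Desk lamp $20.48: household furniture, buyer-exempt → 0% → $0.00
Side table $92.55: household furniture, buyer-exempt → 0% → $0.00
Ground coffee (12 oz) $14.65: grocery items, buyer-exempt → 0% → $0.00
Greek yogurt (32 oz) $4.17: grocery items, buyer-exempt → 0% → $0.00
Unrounded tax sum = $0.00 → $0.00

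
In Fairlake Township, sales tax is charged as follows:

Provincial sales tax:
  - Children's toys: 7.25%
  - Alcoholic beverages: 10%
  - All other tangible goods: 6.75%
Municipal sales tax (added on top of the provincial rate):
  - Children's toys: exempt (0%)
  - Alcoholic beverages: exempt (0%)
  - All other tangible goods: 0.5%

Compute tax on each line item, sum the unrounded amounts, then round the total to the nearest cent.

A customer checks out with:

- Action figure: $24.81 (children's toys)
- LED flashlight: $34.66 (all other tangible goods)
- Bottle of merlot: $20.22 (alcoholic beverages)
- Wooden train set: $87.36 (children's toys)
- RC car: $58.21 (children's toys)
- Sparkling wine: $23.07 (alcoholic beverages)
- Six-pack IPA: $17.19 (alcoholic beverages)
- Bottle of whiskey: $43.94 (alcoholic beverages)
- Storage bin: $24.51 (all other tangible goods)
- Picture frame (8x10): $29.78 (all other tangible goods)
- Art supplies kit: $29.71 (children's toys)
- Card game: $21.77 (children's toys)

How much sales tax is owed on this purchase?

$32.98

Action figure $24.81: children's toys → 7.25% + 0% municipal = 7.25% → $1.798725
LED flashlight $34.66: all other tangible goods → 6.75% + 0.5% municipal = 7.25% → $2.51285
Bottle of merlot $20.22: alcoholic beverages → 10% + 0% municipal = 10% → $2.022
Wooden train set $87.36: children's toys → 7.25% + 0% municipal = 7.25% → $6.3336
RC car $58.21: children's toys → 7.25% + 0% municipal = 7.25% → $4.220225
Sparkling wine $23.07: alcoholic beverages → 10% + 0% municipal = 10% → $2.307
Six-pack IPA $17.19: alcoholic beverages → 10% + 0% municipal = 10% → $1.719
Bottle of whiskey $43.94: alcoholic beverages → 10% + 0% municipal = 10% → $4.394
Storage bin $24.51: all other tangible goods → 6.75% + 0.5% municipal = 7.25% → $1.776975
Picture frame (8x10) $29.78: all other tangible goods → 6.75% + 0.5% municipal = 7.25% → $2.15905
Art supplies kit $29.71: children's toys → 7.25% + 0% municipal = 7.25% → $2.153975
Card game $21.77: children's toys → 7.25% + 0% municipal = 7.25% → $1.578325
Unrounded tax sum = $32.975725 → $32.98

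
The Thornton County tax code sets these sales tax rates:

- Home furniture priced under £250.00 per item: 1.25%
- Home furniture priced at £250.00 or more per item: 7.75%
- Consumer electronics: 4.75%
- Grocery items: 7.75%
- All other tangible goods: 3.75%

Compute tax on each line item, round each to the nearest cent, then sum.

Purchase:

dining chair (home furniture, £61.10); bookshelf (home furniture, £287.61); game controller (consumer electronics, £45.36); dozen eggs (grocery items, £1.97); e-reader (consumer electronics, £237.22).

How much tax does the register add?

£36.62

Dining chair £61.10: home furniture, under £250.00 → 1.25% → £0.76
Bookshelf £287.61: home furniture, £250.00 or more → 7.75% → £22.29
Game controller £45.36: consumer electronics → 4.75% → £2.15
Dozen eggs £1.97: grocery items → 7.75% → £0.15
E-reader £237.22: consumer electronics → 4.75% → £11.27
Total tax = £0.76 + £22.29 + £2.15 + £0.15 + £11.27 = £36.62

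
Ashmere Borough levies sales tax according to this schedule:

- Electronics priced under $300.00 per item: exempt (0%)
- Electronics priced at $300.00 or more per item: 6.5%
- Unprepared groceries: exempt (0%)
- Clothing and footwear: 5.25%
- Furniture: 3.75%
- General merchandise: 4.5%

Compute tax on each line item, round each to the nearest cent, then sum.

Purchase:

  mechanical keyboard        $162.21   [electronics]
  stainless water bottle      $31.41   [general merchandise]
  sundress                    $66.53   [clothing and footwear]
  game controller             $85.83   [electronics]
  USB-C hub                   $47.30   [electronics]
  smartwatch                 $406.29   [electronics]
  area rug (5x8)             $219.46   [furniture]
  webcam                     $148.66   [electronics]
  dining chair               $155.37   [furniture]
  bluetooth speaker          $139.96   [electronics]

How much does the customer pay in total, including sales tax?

Mechanical keyboard $162.21: electronics, under $300.00 → 0% → $0.00
Stainless water bottle $31.41: general merchandise → 4.5% → $1.41
Sundress $66.53: clothing and footwear → 5.25% → $3.49
Game controller $85.83: electronics, under $300.00 → 0% → $0.00
USB-C hub $47.30: electronics, under $300.00 → 0% → $0.00
Smartwatch $406.29: electronics, $300.00 or more → 6.5% → $26.41
Area rug (5x8) $219.46: furniture → 3.75% → $8.23
Webcam $148.66: electronics, under $300.00 → 0% → $0.00
Dining chair $155.37: furniture → 3.75% → $5.83
Bluetooth speaker $139.96: electronics, under $300.00 → 0% → $0.00
Subtotal = $1463.02; tax = $45.37; total due = $1508.39

$1508.39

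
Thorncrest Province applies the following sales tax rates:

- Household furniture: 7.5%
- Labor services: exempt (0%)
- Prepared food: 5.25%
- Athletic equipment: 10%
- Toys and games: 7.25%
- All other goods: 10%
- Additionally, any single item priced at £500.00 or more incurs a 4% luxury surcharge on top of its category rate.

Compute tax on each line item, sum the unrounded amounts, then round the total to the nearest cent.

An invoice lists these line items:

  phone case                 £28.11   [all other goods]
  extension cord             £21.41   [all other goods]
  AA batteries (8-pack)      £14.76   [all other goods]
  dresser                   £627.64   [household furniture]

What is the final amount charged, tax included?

£770.53

Phone case £28.11: all other goods → 10% → £2.811
Extension cord £21.41: all other goods → 10% → £2.141
AA batteries (8-pack) £14.76: all other goods → 10% → £1.476
Dresser £627.64: household furniture → 7.5% + 4% surcharge = 11.5% → £72.1786
Subtotal = £691.92; unrounded tax = £78.6066 → £78.61; total due = £770.53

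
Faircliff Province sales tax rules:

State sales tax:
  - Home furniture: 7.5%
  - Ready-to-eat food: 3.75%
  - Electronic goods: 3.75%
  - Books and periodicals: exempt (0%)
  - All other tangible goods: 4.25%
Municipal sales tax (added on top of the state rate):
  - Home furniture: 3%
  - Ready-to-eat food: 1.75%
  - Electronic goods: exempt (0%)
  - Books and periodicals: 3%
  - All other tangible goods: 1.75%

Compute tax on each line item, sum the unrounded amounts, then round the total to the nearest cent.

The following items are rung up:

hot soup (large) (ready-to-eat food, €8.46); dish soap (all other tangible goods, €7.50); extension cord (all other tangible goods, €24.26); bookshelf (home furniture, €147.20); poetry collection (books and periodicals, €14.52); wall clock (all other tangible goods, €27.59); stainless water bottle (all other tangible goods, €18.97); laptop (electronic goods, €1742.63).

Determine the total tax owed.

Hot soup (large) €8.46: ready-to-eat food → 3.75% + 1.75% municipal = 5.5% → €0.4653
Dish soap €7.50: all other tangible goods → 4.25% + 1.75% municipal = 6% → €0.45
Extension cord €24.26: all other tangible goods → 4.25% + 1.75% municipal = 6% → €1.4556
Bookshelf €147.20: home furniture → 7.5% + 3% municipal = 10.5% → €15.456
Poetry collection €14.52: books and periodicals → 0% + 3% municipal = 3% → €0.4356
Wall clock €27.59: all other tangible goods → 4.25% + 1.75% municipal = 6% → €1.6554
Stainless water bottle €18.97: all other tangible goods → 4.25% + 1.75% municipal = 6% → €1.1382
Laptop €1742.63: electronic goods → 3.75% + 0% municipal = 3.75% → €65.348625
Unrounded tax sum = €86.404725 → €86.40

€86.40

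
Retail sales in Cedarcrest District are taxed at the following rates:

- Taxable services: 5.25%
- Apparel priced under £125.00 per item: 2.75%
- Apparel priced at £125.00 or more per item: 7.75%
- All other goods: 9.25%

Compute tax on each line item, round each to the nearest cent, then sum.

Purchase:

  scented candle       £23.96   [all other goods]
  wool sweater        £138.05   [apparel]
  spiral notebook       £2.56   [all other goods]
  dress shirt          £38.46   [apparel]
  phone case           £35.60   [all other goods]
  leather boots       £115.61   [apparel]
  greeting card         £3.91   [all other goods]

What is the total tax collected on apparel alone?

Wool sweater £138.05: apparel, £125.00 or more → 7.75% → £10.70
Dress shirt £38.46: apparel, under £125.00 → 2.75% → £1.06
Leather boots £115.61: apparel, under £125.00 → 2.75% → £3.18
Tax on apparel = £10.70 + £1.06 + £3.18 = £14.94

£14.94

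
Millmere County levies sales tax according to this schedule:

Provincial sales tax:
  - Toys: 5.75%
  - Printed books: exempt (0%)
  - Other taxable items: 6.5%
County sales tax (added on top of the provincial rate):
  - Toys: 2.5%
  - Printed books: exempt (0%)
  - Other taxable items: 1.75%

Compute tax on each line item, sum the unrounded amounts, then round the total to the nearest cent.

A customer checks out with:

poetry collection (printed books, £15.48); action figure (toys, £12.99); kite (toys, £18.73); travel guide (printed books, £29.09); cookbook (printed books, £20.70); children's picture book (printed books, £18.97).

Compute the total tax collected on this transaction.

Poetry collection £15.48: printed books → 0% + 0% county = 0% → £0.00
Action figure £12.99: toys → 5.75% + 2.5% county = 8.25% → £1.071675
Kite £18.73: toys → 5.75% + 2.5% county = 8.25% → £1.545225
Travel guide £29.09: printed books → 0% + 0% county = 0% → £0.00
Cookbook £20.70: printed books → 0% + 0% county = 0% → £0.00
Children's picture book £18.97: printed books → 0% + 0% county = 0% → £0.00
Unrounded tax sum = £2.6169 → £2.62

£2.62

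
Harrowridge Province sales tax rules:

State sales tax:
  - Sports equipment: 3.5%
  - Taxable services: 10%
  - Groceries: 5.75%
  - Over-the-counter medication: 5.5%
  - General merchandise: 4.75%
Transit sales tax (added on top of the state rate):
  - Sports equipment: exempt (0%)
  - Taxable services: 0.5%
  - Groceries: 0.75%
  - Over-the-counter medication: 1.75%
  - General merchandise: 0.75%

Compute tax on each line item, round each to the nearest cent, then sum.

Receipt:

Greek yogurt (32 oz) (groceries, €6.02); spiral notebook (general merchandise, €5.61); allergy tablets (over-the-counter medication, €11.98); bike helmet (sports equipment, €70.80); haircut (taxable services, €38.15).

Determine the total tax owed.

€8.06

Greek yogurt (32 oz) €6.02: groceries → 5.75% + 0.75% transit = 6.5% → €0.39
Spiral notebook €5.61: general merchandise → 4.75% + 0.75% transit = 5.5% → €0.31
Allergy tablets €11.98: over-the-counter medication → 5.5% + 1.75% transit = 7.25% → €0.87
Bike helmet €70.80: sports equipment → 3.5% + 0% transit = 3.5% → €2.48
Haircut €38.15: taxable services → 10% + 0.5% transit = 10.5% → €4.01
Total tax = €0.39 + €0.31 + €0.87 + €2.48 + €4.01 = €8.06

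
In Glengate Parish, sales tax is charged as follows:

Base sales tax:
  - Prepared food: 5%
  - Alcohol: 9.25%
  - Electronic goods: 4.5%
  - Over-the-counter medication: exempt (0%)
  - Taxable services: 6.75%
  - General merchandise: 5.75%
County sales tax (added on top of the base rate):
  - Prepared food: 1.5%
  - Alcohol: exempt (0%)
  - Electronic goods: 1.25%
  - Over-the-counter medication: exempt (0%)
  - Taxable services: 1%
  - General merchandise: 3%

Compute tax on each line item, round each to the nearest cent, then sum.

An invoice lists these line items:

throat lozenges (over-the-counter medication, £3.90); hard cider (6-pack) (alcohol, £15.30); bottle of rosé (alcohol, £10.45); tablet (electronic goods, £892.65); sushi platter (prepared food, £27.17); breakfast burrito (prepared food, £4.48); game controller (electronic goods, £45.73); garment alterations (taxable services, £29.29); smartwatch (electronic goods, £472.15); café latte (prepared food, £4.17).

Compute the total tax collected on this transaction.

£88.10

Throat lozenges £3.90: over-the-counter medication → 0% + 0% county = 0% → £0.00
Hard cider (6-pack) £15.30: alcohol → 9.25% + 0% county = 9.25% → £1.42
Bottle of rosé £10.45: alcohol → 9.25% + 0% county = 9.25% → £0.97
Tablet £892.65: electronic goods → 4.5% + 1.25% county = 5.75% → £51.33
Sushi platter £27.17: prepared food → 5% + 1.5% county = 6.5% → £1.77
Breakfast burrito £4.48: prepared food → 5% + 1.5% county = 6.5% → £0.29
Game controller £45.73: electronic goods → 4.5% + 1.25% county = 5.75% → £2.63
Garment alterations £29.29: taxable services → 6.75% + 1% county = 7.75% → £2.27
Smartwatch £472.15: electronic goods → 4.5% + 1.25% county = 5.75% → £27.15
Café latte £4.17: prepared food → 5% + 1.5% county = 6.5% → £0.27
Total tax = £1.42 + £0.97 + £51.33 + £1.77 + £0.29 + £2.63 + £2.27 + £27.15 + £0.27 = £88.10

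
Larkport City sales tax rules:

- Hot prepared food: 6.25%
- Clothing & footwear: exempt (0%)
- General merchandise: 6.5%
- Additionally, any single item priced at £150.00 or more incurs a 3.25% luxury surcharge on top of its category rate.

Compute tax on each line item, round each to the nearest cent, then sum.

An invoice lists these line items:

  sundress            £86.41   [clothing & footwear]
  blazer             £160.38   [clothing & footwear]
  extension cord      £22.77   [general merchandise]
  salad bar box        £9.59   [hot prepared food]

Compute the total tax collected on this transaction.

£7.29

Sundress £86.41: clothing & footwear → 0% → £0.00
Blazer £160.38: clothing & footwear → 0% + 3.25% surcharge = 3.25% → £5.21
Extension cord £22.77: general merchandise → 6.5% → £1.48
Salad bar box £9.59: hot prepared food → 6.25% → £0.60
Total tax = £5.21 + £1.48 + £0.60 = £7.29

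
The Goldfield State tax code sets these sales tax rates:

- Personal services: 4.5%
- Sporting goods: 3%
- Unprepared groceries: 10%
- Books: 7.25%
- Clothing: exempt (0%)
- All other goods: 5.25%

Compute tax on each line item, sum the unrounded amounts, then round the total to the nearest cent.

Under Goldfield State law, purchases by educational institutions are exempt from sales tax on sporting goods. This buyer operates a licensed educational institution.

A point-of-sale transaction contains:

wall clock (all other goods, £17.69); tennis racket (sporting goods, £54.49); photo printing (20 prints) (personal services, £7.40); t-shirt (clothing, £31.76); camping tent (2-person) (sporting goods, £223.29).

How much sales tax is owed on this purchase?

£1.26

Wall clock £17.69: all other goods → 5.25% → £0.928725
Tennis racket £54.49: sporting goods, buyer-exempt → 0% → £0.00
Photo printing (20 prints) £7.40: personal services → 4.5% → £0.333
T-shirt £31.76: clothing → 0% → £0.00
Camping tent (2-person) £223.29: sporting goods, buyer-exempt → 0% → £0.00
Unrounded tax sum = £1.261725 → £1.26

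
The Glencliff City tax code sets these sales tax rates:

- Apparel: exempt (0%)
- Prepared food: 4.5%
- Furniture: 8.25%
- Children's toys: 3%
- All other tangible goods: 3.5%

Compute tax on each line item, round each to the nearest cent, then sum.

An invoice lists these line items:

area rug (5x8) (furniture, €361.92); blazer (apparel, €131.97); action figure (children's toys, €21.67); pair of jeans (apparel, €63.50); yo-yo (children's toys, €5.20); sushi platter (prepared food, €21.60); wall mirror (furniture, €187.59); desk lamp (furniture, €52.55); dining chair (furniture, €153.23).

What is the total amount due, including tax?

€1063.33

Area rug (5x8) €361.92: furniture → 8.25% → €29.86
Blazer €131.97: apparel → 0% → €0.00
Action figure €21.67: children's toys → 3% → €0.65
Pair of jeans €63.50: apparel → 0% → €0.00
Yo-yo €5.20: children's toys → 3% → €0.16
Sushi platter €21.60: prepared food → 4.5% → €0.97
Wall mirror €187.59: furniture → 8.25% → €15.48
Desk lamp €52.55: furniture → 8.25% → €4.34
Dining chair €153.23: furniture → 8.25% → €12.64
Subtotal = €999.23; tax = €64.10; total due = €1063.33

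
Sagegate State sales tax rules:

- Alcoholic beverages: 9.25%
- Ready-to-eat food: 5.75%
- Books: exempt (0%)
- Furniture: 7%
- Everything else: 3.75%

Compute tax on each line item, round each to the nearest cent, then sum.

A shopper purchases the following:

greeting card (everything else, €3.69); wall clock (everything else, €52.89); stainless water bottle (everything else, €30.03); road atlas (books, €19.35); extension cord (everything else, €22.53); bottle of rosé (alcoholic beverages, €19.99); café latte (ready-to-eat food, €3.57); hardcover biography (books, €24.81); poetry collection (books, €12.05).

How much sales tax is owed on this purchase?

€6.15

Greeting card €3.69: everything else → 3.75% → €0.14
Wall clock €52.89: everything else → 3.75% → €1.98
Stainless water bottle €30.03: everything else → 3.75% → €1.13
Road atlas €19.35: books → 0% → €0.00
Extension cord €22.53: everything else → 3.75% → €0.84
Bottle of rosé €19.99: alcoholic beverages → 9.25% → €1.85
Café latte €3.57: ready-to-eat food → 5.75% → €0.21
Hardcover biography €24.81: books → 0% → €0.00
Poetry collection €12.05: books → 0% → €0.00
Total tax = €0.14 + €1.98 + €1.13 + €0.84 + €1.85 + €0.21 = €6.15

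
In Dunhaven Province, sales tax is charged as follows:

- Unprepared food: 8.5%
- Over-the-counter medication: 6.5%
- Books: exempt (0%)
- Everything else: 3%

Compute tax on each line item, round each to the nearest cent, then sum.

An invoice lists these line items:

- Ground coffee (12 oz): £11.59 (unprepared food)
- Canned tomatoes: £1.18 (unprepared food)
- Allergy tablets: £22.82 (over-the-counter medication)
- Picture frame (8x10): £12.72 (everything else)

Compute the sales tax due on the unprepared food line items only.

£1.09

Ground coffee (12 oz) £11.59: unprepared food → 8.5% → £0.99
Canned tomatoes £1.18: unprepared food → 8.5% → £0.10
Tax on unprepared food = £0.99 + £0.10 = £1.09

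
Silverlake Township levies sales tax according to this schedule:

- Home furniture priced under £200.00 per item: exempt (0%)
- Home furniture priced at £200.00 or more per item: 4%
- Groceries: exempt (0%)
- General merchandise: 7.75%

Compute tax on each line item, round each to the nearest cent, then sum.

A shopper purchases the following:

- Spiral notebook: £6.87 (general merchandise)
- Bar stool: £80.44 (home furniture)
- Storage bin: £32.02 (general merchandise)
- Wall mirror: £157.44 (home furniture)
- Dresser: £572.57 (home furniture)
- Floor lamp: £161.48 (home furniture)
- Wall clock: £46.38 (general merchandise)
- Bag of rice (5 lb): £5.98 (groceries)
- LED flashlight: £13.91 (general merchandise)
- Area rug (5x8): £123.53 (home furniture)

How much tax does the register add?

£30.58

Spiral notebook £6.87: general merchandise → 7.75% → £0.53
Bar stool £80.44: home furniture, under £200.00 → 0% → £0.00
Storage bin £32.02: general merchandise → 7.75% → £2.48
Wall mirror £157.44: home furniture, under £200.00 → 0% → £0.00
Dresser £572.57: home furniture, £200.00 or more → 4% → £22.90
Floor lamp £161.48: home furniture, under £200.00 → 0% → £0.00
Wall clock £46.38: general merchandise → 7.75% → £3.59
Bag of rice (5 lb) £5.98: groceries → 0% → £0.00
LED flashlight £13.91: general merchandise → 7.75% → £1.08
Area rug (5x8) £123.53: home furniture, under £200.00 → 0% → £0.00
Total tax = £0.53 + £2.48 + £22.90 + £3.59 + £1.08 = £30.58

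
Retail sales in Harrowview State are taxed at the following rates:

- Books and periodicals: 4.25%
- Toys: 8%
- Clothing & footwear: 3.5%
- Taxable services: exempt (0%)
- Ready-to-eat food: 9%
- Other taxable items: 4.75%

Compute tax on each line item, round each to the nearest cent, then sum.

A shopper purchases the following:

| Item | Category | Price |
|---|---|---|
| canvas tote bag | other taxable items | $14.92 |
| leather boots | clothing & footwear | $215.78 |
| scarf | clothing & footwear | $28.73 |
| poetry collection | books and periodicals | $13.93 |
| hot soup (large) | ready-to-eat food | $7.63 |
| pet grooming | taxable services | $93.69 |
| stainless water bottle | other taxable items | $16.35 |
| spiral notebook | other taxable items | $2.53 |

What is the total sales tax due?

Canvas tote bag $14.92: other taxable items → 4.75% → $0.71
Leather boots $215.78: clothing & footwear → 3.5% → $7.55
Scarf $28.73: clothing & footwear → 3.5% → $1.01
Poetry collection $13.93: books and periodicals → 4.25% → $0.59
Hot soup (large) $7.63: ready-to-eat food → 9% → $0.69
Pet grooming $93.69: taxable services → 0% → $0.00
Stainless water bottle $16.35: other taxable items → 4.75% → $0.78
Spiral notebook $2.53: other taxable items → 4.75% → $0.12
Total tax = $0.71 + $7.55 + $1.01 + $0.59 + $0.69 + $0.78 + $0.12 = $11.45

$11.45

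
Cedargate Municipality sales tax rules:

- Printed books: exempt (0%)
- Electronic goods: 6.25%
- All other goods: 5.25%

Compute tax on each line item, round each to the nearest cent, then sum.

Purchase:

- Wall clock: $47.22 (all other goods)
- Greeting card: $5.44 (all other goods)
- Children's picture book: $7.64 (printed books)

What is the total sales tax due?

$2.77

Wall clock $47.22: all other goods → 5.25% → $2.48
Greeting card $5.44: all other goods → 5.25% → $0.29
Children's picture book $7.64: printed books → 0% → $0.00
Total tax = $2.48 + $0.29 = $2.77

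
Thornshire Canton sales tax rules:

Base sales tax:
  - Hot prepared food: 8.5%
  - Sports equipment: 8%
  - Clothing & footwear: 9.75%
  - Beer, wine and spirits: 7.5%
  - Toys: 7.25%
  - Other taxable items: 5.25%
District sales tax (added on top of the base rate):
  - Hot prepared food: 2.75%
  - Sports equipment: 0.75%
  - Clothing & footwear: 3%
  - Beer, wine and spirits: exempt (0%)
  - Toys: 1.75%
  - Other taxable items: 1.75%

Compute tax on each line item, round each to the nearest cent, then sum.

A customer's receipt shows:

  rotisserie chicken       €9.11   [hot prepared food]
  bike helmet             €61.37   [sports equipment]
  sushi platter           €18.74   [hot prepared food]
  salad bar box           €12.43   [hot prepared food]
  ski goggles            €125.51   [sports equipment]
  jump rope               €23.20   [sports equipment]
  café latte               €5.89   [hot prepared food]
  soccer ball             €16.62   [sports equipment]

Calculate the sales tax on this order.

Rotisserie chicken €9.11: hot prepared food → 8.5% + 2.75% district = 11.25% → €1.02
Bike helmet €61.37: sports equipment → 8% + 0.75% district = 8.75% → €5.37
Sushi platter €18.74: hot prepared food → 8.5% + 2.75% district = 11.25% → €2.11
Salad bar box €12.43: hot prepared food → 8.5% + 2.75% district = 11.25% → €1.40
Ski goggles €125.51: sports equipment → 8% + 0.75% district = 8.75% → €10.98
Jump rope €23.20: sports equipment → 8% + 0.75% district = 8.75% → €2.03
Café latte €5.89: hot prepared food → 8.5% + 2.75% district = 11.25% → €0.66
Soccer ball €16.62: sports equipment → 8% + 0.75% district = 8.75% → €1.45
Total tax = €1.02 + €5.37 + €2.11 + €1.40 + €10.98 + €2.03 + €0.66 + €1.45 = €25.02

€25.02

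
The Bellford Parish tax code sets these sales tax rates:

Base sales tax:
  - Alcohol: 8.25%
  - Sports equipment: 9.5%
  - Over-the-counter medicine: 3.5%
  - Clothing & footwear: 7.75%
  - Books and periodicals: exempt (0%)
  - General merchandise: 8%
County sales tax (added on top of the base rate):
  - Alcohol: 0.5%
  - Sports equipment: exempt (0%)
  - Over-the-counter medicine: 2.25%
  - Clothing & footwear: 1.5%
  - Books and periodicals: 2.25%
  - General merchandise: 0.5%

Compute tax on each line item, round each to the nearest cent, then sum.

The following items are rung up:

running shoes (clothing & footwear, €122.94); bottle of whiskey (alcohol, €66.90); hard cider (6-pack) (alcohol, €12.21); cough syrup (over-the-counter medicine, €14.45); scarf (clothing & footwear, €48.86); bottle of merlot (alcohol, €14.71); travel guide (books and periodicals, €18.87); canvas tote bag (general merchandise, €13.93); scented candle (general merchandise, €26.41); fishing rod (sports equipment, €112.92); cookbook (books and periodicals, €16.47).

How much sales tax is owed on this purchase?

€39.87

Running shoes €122.94: clothing & footwear → 7.75% + 1.5% county = 9.25% → €11.37
Bottle of whiskey €66.90: alcohol → 8.25% + 0.5% county = 8.75% → €5.85
Hard cider (6-pack) €12.21: alcohol → 8.25% + 0.5% county = 8.75% → €1.07
Cough syrup €14.45: over-the-counter medicine → 3.5% + 2.25% county = 5.75% → €0.83
Scarf €48.86: clothing & footwear → 7.75% + 1.5% county = 9.25% → €4.52
Bottle of merlot €14.71: alcohol → 8.25% + 0.5% county = 8.75% → €1.29
Travel guide €18.87: books and periodicals → 0% + 2.25% county = 2.25% → €0.42
Canvas tote bag €13.93: general merchandise → 8% + 0.5% county = 8.5% → €1.18
Scented candle €26.41: general merchandise → 8% + 0.5% county = 8.5% → €2.24
Fishing rod €112.92: sports equipment → 9.5% + 0% county = 9.5% → €10.73
Cookbook €16.47: books and periodicals → 0% + 2.25% county = 2.25% → €0.37
Total tax = €11.37 + €5.85 + €1.07 + €0.83 + €4.52 + €1.29 + €0.42 + €1.18 + €2.24 + €10.73 + €0.37 = €39.87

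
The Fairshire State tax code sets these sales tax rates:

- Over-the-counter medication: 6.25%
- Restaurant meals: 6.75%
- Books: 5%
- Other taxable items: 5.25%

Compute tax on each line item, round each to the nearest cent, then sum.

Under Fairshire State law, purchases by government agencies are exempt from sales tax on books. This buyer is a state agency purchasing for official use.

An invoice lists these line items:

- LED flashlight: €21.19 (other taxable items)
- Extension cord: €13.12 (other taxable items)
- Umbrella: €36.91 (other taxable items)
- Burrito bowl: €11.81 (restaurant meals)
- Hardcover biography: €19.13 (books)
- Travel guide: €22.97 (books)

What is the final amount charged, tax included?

LED flashlight €21.19: other taxable items → 5.25% → €1.11
Extension cord €13.12: other taxable items → 5.25% → €0.69
Umbrella €36.91: other taxable items → 5.25% → €1.94
Burrito bowl €11.81: restaurant meals → 6.75% → €0.80
Hardcover biography €19.13: books, buyer-exempt → 0% → €0.00
Travel guide €22.97: books, buyer-exempt → 0% → €0.00
Subtotal = €125.13; tax = €4.54; total due = €129.67

€129.67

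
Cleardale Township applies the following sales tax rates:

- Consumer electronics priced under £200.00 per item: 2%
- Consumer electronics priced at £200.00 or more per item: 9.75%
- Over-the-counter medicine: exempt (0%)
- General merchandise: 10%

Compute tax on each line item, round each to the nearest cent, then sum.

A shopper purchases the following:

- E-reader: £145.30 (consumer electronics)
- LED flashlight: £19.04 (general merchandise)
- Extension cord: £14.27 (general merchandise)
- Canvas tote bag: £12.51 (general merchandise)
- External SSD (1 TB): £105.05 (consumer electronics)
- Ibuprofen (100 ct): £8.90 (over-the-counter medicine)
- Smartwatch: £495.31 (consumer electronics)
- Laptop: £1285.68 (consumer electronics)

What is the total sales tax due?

E-reader £145.30: consumer electronics, under £200.00 → 2% → £2.91
LED flashlight £19.04: general merchandise → 10% → £1.90
Extension cord £14.27: general merchandise → 10% → £1.43
Canvas tote bag £12.51: general merchandise → 10% → £1.25
External SSD (1 TB) £105.05: consumer electronics, under £200.00 → 2% → £2.10
Ibuprofen (100 ct) £8.90: over-the-counter medicine → 0% → £0.00
Smartwatch £495.31: consumer electronics, £200.00 or more → 9.75% → £48.29
Laptop £1285.68: consumer electronics, £200.00 or more → 9.75% → £125.35
Total tax = £2.91 + £1.90 + £1.43 + £1.25 + £2.10 + £48.29 + £125.35 = £183.23

£183.23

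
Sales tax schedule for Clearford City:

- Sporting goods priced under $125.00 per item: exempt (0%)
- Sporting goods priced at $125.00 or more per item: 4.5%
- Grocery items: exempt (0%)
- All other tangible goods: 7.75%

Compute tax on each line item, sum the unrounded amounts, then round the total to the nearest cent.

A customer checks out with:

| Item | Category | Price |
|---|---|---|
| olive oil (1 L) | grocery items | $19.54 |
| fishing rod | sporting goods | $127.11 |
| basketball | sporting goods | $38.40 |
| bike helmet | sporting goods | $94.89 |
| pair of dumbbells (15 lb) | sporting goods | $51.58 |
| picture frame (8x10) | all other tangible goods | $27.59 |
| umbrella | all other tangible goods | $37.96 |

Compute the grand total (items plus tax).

$407.87

Olive oil (1 L) $19.54: grocery items → 0% → $0.00
Fishing rod $127.11: sporting goods, $125.00 or more → 4.5% → $5.71995
Basketball $38.40: sporting goods, under $125.00 → 0% → $0.00
Bike helmet $94.89: sporting goods, under $125.00 → 0% → $0.00
Pair of dumbbells (15 lb) $51.58: sporting goods, under $125.00 → 0% → $0.00
Picture frame (8x10) $27.59: all other tangible goods → 7.75% → $2.138225
Umbrella $37.96: all other tangible goods → 7.75% → $2.9419
Subtotal = $397.07; unrounded tax = $10.800075 → $10.80; total due = $407.87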